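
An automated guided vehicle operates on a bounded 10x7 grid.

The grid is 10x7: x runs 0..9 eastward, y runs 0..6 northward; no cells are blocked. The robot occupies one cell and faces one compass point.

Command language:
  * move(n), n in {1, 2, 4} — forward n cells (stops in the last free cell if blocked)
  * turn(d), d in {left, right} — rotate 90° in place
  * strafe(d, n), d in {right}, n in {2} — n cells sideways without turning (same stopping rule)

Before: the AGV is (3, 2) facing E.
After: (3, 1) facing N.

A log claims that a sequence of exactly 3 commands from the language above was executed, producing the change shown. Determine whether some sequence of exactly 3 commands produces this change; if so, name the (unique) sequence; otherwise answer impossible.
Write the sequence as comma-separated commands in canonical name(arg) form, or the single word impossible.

key: running move(1) before strafe(right, 2) would end elsewhere — order is forced
begin: (3, 2) facing E
step 1 (strafe(right, 2)): (3, 0) facing E
step 2 (turn(left)): (3, 0) facing N
step 3 (move(1)): (3, 1) facing N
all 216 alternatives checked — unique.

strafe(right, 2), turn(left), move(1)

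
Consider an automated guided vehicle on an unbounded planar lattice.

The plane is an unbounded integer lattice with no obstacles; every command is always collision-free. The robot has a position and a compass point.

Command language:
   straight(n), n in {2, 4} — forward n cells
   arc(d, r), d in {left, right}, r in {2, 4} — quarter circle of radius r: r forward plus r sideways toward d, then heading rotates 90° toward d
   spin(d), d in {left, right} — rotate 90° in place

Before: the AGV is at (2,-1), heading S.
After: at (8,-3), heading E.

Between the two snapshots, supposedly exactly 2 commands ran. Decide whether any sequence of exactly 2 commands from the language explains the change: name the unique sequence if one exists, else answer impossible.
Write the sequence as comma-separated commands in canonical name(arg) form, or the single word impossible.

key: running straight(4) before arc(left, 2) would end elsewhere — order is forced
from: at (2,-1), heading S
[1] after arc(left, 2): at (4,-3), heading E
[2] after straight(4): at (8,-3), heading E
no rival 2-sequence matches.

arc(left, 2), straight(4)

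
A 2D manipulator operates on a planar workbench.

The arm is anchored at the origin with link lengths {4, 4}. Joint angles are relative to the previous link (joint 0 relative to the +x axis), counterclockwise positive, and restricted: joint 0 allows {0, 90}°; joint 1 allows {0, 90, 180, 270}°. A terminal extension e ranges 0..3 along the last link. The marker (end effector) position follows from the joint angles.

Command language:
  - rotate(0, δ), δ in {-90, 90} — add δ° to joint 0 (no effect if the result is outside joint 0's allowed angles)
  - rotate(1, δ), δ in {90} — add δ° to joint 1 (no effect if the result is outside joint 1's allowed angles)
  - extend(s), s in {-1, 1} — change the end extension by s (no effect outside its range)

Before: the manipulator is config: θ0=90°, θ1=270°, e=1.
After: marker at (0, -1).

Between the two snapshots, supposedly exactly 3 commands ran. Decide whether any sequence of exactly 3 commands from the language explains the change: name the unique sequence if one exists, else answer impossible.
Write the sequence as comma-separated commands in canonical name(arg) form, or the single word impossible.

rotate(1, 90), rotate(1, 90), rotate(1, 90)

t0: config: θ0=90°, θ1=270°, e=1
[1] after rotate(1, 90): config: θ0=90°, θ1=0°, e=1
[2] after rotate(1, 90): config: θ0=90°, θ1=90°, e=1
[3] after rotate(1, 90): config: θ0=90°, θ1=180°, e=1
uniquely the one of 125 3-step routes that fits.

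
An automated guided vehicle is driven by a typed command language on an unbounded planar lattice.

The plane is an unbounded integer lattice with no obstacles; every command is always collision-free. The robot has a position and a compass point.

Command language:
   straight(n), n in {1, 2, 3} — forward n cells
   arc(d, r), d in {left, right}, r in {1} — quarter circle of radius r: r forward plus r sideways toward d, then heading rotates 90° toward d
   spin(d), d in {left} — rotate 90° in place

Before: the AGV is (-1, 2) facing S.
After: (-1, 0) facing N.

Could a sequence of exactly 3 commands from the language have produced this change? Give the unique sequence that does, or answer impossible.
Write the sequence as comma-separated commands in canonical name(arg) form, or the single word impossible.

key: position moved to (-1,0) AND the heading swung to N — translation plus rotation needed
from: (-1, 2) facing S
1. straight(2) → (-1, 0) facing S
2. spin(left) → (-1, 0) facing E
3. spin(left) → (-1, 0) facing N
uniquely the one of 216 3-step routes that fits.

straight(2), spin(left), spin(left)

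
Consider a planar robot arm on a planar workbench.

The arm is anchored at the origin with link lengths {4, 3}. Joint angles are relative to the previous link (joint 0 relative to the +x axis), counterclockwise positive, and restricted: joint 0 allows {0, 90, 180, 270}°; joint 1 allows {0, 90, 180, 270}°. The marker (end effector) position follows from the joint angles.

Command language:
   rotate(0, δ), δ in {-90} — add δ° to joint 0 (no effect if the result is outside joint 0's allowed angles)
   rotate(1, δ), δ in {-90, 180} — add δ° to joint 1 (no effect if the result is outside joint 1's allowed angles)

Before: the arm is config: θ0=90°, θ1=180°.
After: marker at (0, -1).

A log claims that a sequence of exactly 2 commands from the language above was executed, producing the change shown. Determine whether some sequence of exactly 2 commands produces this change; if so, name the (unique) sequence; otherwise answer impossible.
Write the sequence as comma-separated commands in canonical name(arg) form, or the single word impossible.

from: config: θ0=90°, θ1=180°
t=1 rotate(0, -90) ⇒ config: θ0=0°, θ1=180°
t=2 rotate(0, -90) ⇒ config: θ0=270°, θ1=180°
all 9 alternatives checked — unique.

rotate(0, -90), rotate(0, -90)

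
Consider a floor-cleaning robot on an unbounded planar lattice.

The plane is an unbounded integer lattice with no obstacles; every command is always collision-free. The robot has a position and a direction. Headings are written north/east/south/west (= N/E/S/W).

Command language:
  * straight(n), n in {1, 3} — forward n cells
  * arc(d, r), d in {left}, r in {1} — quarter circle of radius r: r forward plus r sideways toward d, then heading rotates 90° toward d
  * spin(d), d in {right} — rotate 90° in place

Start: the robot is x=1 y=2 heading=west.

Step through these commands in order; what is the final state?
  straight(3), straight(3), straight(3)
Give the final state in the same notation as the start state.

start: x=1 y=2 heading=west
[1] after straight(3): x=-2 y=2 heading=west
[2] after straight(3): x=-5 y=2 heading=west
[3] after straight(3): x=-8 y=2 heading=west

x=-8 y=2 heading=west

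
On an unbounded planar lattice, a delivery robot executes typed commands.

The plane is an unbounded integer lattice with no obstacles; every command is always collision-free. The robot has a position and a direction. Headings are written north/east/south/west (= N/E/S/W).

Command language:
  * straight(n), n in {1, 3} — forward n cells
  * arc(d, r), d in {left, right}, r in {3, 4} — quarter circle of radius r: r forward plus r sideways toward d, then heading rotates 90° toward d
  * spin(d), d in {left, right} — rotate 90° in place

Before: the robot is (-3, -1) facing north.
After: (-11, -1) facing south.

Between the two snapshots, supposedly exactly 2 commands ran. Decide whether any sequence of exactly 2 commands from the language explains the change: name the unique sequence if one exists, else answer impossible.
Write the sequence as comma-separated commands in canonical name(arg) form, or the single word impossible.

arc(left, 4), arc(left, 4)

key: position moved to (-11,-1) AND the heading swung to S — translation plus rotation needed
start: (-3, -1) facing north
1. arc(left, 4) → (-7, 3) facing west
2. arc(left, 4) → (-11, -1) facing south
no rival 2-sequence matches.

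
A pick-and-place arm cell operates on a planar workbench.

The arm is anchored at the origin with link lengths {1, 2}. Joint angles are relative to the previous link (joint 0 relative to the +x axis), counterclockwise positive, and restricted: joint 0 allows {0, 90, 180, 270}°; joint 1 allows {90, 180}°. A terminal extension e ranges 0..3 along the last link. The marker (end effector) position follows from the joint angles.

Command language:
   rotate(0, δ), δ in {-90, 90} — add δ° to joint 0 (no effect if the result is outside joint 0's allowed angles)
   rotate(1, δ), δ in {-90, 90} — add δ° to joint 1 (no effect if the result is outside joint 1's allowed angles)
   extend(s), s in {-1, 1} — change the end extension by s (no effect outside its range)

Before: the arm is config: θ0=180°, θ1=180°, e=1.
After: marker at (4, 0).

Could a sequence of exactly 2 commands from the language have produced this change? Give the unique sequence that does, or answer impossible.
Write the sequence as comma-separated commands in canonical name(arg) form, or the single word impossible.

extend(1), extend(1)

begin: config: θ0=180°, θ1=180°, e=1
1. extend(1) → config: θ0=180°, θ1=180°, e=2
2. extend(1) → config: θ0=180°, θ1=180°, e=3
no other 2-command option fits: unique.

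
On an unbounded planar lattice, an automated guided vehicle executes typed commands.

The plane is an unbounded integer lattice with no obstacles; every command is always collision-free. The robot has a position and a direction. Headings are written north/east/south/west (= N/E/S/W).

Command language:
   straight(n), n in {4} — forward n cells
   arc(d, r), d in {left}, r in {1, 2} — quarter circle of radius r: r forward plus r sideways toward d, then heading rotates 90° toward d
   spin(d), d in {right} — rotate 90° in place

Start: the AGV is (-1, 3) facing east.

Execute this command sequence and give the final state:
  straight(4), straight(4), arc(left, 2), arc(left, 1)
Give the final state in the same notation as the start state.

(8, 6) facing west

start: (-1, 3) facing east
t=1 straight(4) ⇒ (3, 3) facing east
t=2 straight(4) ⇒ (7, 3) facing east
t=3 arc(left, 2) ⇒ (9, 5) facing north
t=4 arc(left, 1) ⇒ (8, 6) facing west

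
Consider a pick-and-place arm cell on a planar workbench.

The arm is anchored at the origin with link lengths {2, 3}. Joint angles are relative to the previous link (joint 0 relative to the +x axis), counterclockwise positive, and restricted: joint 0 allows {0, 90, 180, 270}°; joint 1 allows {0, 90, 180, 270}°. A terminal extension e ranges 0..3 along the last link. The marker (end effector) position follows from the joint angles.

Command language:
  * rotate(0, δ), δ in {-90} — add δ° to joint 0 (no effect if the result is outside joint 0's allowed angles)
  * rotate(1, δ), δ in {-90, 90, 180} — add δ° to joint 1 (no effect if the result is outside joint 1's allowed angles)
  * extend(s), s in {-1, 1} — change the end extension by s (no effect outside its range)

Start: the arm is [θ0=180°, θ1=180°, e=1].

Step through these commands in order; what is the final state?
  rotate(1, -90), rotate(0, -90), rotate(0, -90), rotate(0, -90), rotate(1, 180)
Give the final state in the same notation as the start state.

from: [θ0=180°, θ1=180°, e=1]
t=1 rotate(1, -90) ⇒ [θ0=180°, θ1=90°, e=1]
t=2 rotate(0, -90) ⇒ [θ0=90°, θ1=90°, e=1]
t=3 rotate(0, -90) ⇒ [θ0=0°, θ1=90°, e=1]
t=4 rotate(0, -90) ⇒ [θ0=270°, θ1=90°, e=1]
t=5 rotate(1, 180) ⇒ [θ0=270°, θ1=270°, e=1]

[θ0=270°, θ1=270°, e=1]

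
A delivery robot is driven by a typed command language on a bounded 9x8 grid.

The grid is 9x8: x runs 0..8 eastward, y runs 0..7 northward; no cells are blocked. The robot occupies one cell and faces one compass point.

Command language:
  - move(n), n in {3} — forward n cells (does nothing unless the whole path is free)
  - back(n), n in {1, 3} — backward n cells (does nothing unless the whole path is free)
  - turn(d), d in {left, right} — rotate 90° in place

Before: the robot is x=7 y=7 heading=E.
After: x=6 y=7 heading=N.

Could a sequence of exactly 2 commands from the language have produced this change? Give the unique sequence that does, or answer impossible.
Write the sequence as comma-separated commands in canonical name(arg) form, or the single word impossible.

key: cell and facing (now N) both changed — the 2 commands mix motion and turning
from: x=7 y=7 heading=E
step 1 (back(1)): x=6 y=7 heading=E
step 2 (turn(left)): x=6 y=7 heading=N
no rival 2-sequence matches.

back(1), turn(left)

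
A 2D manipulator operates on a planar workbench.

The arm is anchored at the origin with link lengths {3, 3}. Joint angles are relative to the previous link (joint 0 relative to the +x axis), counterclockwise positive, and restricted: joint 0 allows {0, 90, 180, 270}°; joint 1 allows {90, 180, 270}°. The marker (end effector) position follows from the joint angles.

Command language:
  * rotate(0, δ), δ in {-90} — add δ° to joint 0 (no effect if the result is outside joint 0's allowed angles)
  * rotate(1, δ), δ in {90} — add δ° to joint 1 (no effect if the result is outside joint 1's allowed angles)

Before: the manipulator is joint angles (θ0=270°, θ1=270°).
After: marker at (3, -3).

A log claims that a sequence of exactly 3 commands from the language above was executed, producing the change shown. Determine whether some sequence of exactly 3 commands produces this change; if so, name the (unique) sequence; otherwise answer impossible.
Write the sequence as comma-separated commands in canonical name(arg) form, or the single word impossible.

rotate(0, -90), rotate(0, -90), rotate(0, -90)

start: joint angles (θ0=270°, θ1=270°)
step 1 (rotate(0, -90)): joint angles (θ0=180°, θ1=270°)
step 2 (rotate(0, -90)): joint angles (θ0=90°, θ1=270°)
step 3 (rotate(0, -90)): joint angles (θ0=0°, θ1=270°)
uniquely the one of 8 3-step routes that fits.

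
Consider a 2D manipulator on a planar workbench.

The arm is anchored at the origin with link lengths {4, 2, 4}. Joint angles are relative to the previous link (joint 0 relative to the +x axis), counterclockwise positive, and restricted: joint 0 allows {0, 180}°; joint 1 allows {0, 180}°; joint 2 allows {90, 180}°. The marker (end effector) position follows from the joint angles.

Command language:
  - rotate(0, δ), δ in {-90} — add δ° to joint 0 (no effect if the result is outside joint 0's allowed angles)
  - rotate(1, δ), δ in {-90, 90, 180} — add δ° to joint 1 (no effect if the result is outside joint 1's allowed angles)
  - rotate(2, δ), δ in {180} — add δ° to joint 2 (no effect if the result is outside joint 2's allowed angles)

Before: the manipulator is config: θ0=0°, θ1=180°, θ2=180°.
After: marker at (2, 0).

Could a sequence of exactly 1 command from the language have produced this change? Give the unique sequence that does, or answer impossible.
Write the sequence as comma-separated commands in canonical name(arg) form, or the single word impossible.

t0: config: θ0=0°, θ1=180°, θ2=180°
[1] after rotate(1, 180): config: θ0=0°, θ1=0°, θ2=180°
no rival 1-sequence matches.

rotate(1, 180)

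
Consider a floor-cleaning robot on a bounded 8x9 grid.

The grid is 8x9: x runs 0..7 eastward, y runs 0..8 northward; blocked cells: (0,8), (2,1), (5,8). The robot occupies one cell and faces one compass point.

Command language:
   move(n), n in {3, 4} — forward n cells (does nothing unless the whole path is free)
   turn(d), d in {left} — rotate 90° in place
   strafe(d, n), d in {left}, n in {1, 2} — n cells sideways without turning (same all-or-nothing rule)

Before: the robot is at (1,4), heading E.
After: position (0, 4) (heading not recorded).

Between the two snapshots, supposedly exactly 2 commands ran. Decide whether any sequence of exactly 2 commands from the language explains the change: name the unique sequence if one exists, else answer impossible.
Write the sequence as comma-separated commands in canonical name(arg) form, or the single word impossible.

key: running strafe(left, 1) before turn(left) would end elsewhere — order is forced
begin: at (1,4), heading E
t=1 turn(left) ⇒ at (1,4), heading N
t=2 strafe(left, 1) ⇒ at (0,4), heading N
all 25 alternatives checked — unique.

turn(left), strafe(left, 1)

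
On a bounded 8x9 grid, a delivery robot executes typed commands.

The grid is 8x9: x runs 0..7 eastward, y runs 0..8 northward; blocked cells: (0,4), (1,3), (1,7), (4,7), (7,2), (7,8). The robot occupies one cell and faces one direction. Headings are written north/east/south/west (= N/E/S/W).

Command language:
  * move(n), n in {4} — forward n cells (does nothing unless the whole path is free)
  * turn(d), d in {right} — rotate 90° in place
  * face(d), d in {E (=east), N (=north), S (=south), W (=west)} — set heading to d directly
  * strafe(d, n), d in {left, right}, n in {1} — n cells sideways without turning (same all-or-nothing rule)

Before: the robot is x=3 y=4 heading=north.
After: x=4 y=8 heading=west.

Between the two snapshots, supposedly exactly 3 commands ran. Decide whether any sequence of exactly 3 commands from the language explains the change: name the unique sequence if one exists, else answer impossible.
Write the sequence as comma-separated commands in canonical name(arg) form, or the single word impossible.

key: order matters: swapping move(4) and face(W) lands elsewhere
t0: x=3 y=4 heading=north
[1] after move(4): x=3 y=8 heading=north
[2] after strafe(right, 1): x=4 y=8 heading=north
[3] after face(W): x=4 y=8 heading=west
no rival 3-sequence matches.

move(4), strafe(right, 1), face(W)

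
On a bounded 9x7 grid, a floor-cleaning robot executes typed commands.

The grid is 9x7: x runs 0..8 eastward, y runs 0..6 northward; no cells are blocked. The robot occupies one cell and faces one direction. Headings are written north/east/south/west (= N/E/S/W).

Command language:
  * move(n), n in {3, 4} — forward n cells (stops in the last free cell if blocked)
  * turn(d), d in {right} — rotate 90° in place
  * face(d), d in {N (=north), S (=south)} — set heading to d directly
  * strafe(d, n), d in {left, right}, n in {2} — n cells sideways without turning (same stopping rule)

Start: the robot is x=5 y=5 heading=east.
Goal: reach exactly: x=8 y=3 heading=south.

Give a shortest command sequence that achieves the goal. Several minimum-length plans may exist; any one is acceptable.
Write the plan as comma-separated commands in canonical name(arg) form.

initial: x=5 y=5 heading=east
step 1 (strafe(right, 2)): x=5 y=3 heading=east
step 2 (move(3)): x=8 y=3 heading=east
step 3 (face(S)): x=8 y=3 heading=south
nothing shorter than 3 reaches the goal.

strafe(right, 2), move(3), face(S)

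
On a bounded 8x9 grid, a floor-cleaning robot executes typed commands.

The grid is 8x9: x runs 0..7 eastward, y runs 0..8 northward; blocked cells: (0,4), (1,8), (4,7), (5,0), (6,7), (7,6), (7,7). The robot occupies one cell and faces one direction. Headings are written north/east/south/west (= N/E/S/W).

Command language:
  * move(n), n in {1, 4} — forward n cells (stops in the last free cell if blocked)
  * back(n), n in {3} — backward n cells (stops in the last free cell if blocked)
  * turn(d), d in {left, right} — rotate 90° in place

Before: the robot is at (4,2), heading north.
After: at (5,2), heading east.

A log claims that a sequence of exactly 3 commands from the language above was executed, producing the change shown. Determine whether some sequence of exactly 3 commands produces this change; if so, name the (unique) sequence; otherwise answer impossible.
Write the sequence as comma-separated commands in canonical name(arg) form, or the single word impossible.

key: order matters: swapping turn(right) and move(4) lands elsewhere
begin: at (4,2), heading north
t=1 turn(right) ⇒ at (4,2), heading east
t=2 back(3) ⇒ at (1,2), heading east
t=3 move(4) ⇒ at (5,2), heading east
uniquely the one of 125 3-step routes that fits.

turn(right), back(3), move(4)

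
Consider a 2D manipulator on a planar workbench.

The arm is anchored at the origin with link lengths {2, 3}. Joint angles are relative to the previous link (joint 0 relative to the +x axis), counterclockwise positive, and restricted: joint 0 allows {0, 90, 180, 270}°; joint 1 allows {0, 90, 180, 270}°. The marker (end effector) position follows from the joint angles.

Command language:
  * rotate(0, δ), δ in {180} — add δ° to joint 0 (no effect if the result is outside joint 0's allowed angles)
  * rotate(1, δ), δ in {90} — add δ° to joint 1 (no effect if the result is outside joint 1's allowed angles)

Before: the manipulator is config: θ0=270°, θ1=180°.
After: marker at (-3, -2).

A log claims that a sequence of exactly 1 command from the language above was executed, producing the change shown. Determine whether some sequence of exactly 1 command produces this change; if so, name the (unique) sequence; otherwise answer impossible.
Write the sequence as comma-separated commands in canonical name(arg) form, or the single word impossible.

rotate(1, 90)

start: config: θ0=270°, θ1=180°
t=1 rotate(1, 90) ⇒ config: θ0=270°, θ1=270°
uniquely the one of 2 1-step routes that fits.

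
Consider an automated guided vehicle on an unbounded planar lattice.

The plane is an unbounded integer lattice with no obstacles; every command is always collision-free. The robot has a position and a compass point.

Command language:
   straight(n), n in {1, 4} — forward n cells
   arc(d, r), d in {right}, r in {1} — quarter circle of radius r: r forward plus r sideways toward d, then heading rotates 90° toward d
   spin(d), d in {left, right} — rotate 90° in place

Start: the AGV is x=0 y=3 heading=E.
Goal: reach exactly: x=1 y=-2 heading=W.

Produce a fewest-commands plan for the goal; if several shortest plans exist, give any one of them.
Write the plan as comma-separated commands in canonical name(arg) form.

arc(right, 1), straight(4), spin(right)

from: x=0 y=3 heading=E
t=1 arc(right, 1) ⇒ x=1 y=2 heading=S
t=2 straight(4) ⇒ x=1 y=-2 heading=S
t=3 spin(right) ⇒ x=1 y=-2 heading=W
no 2-step plan works, so 3 is optimal.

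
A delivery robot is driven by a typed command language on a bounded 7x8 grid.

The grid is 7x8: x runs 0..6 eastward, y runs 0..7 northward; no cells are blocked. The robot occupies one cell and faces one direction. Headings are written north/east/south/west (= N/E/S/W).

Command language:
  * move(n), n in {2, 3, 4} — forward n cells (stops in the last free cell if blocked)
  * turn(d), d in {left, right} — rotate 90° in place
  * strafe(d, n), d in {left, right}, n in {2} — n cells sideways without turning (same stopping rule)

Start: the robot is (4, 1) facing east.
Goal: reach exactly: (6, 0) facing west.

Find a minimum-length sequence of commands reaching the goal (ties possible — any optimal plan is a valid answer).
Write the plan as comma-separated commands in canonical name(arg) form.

initial: (4, 1) facing east
[1] after move(4): (6, 1) facing east
[2] after strafe(right, 2): (6, 0) facing east
[3] after turn(right): (6, 0) facing south
[4] after turn(right): (6, 0) facing west
nothing shorter than 4 reaches the goal.

move(4), strafe(right, 2), turn(right), turn(right)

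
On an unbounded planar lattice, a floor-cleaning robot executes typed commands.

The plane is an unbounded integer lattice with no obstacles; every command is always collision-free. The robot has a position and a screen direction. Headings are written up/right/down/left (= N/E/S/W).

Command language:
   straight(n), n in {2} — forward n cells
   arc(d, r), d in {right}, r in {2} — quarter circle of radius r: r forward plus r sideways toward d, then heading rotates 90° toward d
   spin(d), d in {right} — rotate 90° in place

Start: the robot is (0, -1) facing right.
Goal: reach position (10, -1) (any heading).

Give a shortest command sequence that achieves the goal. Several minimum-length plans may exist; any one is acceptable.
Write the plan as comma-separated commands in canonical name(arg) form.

initial: (0, -1) facing right
1. straight(2) → (2, -1) facing right
2. straight(2) → (4, -1) facing right
3. straight(2) → (6, -1) facing right
4. straight(2) → (8, -1) facing right
5. straight(2) → (10, -1) facing right
minimal: 5 command(s), checked below 5.

straight(2), straight(2), straight(2), straight(2), straight(2)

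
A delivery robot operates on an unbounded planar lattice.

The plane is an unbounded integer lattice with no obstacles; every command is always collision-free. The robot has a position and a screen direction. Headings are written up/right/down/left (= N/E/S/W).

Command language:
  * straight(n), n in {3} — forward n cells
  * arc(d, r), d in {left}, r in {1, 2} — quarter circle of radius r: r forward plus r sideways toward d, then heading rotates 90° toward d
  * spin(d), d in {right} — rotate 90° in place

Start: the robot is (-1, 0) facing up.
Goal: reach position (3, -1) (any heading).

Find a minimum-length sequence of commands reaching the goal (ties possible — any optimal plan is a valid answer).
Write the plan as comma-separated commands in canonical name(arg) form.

spin(right), straight(3), spin(right), arc(left, 1)

start: (-1, 0) facing up
t=1 spin(right) ⇒ (-1, 0) facing right
t=2 straight(3) ⇒ (2, 0) facing right
t=3 spin(right) ⇒ (2, 0) facing down
t=4 arc(left, 1) ⇒ (3, -1) facing right
minimal: 4 command(s), checked below 4.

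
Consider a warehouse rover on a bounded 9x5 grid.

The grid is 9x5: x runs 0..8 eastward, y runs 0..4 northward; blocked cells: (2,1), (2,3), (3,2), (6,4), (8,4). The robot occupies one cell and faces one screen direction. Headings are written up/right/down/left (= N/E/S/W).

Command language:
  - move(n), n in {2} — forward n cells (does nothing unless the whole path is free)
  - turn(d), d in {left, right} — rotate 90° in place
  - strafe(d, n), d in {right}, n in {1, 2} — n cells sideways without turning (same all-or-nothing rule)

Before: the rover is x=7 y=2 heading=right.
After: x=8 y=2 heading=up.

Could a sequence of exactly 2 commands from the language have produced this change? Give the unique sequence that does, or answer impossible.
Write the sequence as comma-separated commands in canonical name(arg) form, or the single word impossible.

key: order matters: swapping turn(left) and strafe(right, 1) lands elsewhere
begin: x=7 y=2 heading=right
[1] after turn(left): x=7 y=2 heading=up
[2] after strafe(right, 1): x=8 y=2 heading=up
all 25 alternatives checked — unique.

turn(left), strafe(right, 1)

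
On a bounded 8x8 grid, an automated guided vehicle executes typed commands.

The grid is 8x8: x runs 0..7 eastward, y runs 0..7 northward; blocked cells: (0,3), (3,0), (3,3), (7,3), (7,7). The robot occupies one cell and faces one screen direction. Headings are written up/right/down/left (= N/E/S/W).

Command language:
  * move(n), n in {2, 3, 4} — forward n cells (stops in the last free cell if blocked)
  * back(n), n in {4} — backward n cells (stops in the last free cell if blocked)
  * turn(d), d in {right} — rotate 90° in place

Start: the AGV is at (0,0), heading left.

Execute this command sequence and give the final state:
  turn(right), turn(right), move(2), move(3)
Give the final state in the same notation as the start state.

begin: at (0,0), heading left
[1] after turn(right): at (0,0), heading up
[2] after turn(right): at (0,0), heading right
[3] after move(2): at (2,0), heading right
[4] after move(3): at (2,0), heading right

at (2,0), heading right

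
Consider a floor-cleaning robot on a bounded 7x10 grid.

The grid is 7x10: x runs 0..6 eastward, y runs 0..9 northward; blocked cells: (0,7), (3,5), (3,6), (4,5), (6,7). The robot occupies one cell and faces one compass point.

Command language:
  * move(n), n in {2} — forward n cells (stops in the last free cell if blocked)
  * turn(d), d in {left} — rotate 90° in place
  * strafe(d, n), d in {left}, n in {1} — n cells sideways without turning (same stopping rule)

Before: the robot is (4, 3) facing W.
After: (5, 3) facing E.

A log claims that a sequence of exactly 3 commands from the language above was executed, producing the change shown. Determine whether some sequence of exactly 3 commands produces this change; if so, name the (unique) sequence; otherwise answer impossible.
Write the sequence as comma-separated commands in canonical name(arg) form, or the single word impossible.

turn(left), strafe(left, 1), turn(left)

key: position moved to (5,3) AND the heading swung to E — translation plus rotation needed
t0: (4, 3) facing W
t=1 turn(left) ⇒ (4, 3) facing S
t=2 strafe(left, 1) ⇒ (5, 3) facing S
t=3 turn(left) ⇒ (5, 3) facing E
uniquely the one of 27 3-step routes that fits.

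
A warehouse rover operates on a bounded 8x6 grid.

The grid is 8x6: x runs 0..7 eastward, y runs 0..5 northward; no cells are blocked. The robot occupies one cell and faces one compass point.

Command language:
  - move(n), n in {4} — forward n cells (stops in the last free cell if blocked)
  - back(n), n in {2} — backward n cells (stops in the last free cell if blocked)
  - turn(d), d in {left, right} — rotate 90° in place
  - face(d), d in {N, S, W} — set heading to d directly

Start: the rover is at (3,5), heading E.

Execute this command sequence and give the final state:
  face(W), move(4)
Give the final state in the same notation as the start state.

at (0,5), heading W

from: at (3,5), heading E
step 1 (face(W)): at (3,5), heading W
step 2 (move(4)): at (0,5), heading W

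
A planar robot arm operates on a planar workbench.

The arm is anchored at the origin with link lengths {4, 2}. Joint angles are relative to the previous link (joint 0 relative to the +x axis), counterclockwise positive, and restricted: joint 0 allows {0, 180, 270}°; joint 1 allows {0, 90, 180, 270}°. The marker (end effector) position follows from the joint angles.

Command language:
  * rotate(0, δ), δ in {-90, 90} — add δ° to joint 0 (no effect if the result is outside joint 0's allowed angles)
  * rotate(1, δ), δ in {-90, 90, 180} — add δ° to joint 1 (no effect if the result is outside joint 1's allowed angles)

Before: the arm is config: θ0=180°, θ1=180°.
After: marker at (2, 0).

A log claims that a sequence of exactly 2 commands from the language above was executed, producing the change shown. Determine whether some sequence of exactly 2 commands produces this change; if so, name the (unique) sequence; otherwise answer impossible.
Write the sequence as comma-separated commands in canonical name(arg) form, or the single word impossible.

t0: config: θ0=180°, θ1=180°
step 1 (rotate(0, 90)): config: θ0=270°, θ1=180°
step 2 (rotate(0, 90)): config: θ0=0°, θ1=180°
no other 2-command option fits: unique.

rotate(0, 90), rotate(0, 90)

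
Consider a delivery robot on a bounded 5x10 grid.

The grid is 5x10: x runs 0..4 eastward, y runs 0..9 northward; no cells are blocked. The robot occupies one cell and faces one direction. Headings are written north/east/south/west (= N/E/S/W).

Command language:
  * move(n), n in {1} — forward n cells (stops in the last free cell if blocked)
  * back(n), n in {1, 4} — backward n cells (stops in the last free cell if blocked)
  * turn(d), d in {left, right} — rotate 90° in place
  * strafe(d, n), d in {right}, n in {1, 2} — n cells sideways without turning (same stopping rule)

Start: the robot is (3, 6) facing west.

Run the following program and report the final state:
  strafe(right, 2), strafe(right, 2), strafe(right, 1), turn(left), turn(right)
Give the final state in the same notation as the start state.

t0: (3, 6) facing west
1. strafe(right, 2) → (3, 8) facing west
2. strafe(right, 2) → (3, 9) facing west
3. strafe(right, 1) → (3, 9) facing west
4. turn(left) → (3, 9) facing south
5. turn(right) → (3, 9) facing west

(3, 9) facing west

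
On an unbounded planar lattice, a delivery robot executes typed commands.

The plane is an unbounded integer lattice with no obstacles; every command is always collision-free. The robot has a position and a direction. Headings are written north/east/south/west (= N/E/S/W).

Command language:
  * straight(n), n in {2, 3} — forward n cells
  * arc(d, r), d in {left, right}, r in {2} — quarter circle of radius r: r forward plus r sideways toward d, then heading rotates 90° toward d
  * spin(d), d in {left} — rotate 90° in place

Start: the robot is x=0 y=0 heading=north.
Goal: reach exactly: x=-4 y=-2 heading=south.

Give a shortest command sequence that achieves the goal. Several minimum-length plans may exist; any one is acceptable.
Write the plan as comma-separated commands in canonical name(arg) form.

start: x=0 y=0 heading=north
1. spin(left) → x=0 y=0 heading=west
2. straight(2) → x=-2 y=0 heading=west
3. arc(left, 2) → x=-4 y=-2 heading=south
nothing shorter than 3 reaches the goal.

spin(left), straight(2), arc(left, 2)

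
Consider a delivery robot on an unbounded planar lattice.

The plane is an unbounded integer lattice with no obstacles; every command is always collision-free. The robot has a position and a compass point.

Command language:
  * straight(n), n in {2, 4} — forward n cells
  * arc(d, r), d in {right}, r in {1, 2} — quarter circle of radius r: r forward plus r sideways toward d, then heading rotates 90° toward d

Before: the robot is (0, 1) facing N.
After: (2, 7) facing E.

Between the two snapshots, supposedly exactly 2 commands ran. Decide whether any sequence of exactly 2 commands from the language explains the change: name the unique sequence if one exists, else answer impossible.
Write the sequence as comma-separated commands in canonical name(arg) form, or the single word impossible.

key: running arc(right, 2) before straight(4) would end elsewhere — order is forced
initial: (0, 1) facing N
[1] after straight(4): (0, 5) facing N
[2] after arc(right, 2): (2, 7) facing E
no rival 2-sequence matches.

straight(4), arc(right, 2)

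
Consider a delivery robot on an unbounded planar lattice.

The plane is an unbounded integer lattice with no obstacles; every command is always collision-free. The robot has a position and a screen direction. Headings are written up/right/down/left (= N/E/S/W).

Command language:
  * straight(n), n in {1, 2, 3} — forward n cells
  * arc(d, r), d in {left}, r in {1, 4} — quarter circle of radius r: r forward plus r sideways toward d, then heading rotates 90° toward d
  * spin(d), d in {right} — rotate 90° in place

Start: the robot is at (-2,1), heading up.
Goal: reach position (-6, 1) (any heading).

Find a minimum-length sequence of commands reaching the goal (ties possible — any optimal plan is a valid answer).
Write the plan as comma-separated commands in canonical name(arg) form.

t0: at (-2,1), heading up
[1] after arc(left, 1): at (-3,2), heading left
[2] after straight(2): at (-5,2), heading left
[3] after arc(left, 1): at (-6,1), heading down
minimal: 3 command(s), checked below 3.

arc(left, 1), straight(2), arc(left, 1)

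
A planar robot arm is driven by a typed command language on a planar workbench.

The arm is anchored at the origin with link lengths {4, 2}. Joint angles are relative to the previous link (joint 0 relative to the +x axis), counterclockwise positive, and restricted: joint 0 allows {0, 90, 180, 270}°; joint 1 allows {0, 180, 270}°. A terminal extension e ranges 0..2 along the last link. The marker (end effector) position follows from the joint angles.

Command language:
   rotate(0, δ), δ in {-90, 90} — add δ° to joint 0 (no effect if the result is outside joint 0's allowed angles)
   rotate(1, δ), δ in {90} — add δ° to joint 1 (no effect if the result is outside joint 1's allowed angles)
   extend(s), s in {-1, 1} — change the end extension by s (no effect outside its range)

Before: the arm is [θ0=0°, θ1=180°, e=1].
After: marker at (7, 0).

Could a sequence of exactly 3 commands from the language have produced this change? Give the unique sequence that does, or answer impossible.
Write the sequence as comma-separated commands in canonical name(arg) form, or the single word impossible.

rotate(1, 90), rotate(1, 90), rotate(1, 90)

initial: [θ0=0°, θ1=180°, e=1]
t=1 rotate(1, 90) ⇒ [θ0=0°, θ1=270°, e=1]
t=2 rotate(1, 90) ⇒ [θ0=0°, θ1=0°, e=1]
t=3 rotate(1, 90) ⇒ [θ0=0°, θ1=0°, e=1]
uniquely the one of 125 3-step routes that fits.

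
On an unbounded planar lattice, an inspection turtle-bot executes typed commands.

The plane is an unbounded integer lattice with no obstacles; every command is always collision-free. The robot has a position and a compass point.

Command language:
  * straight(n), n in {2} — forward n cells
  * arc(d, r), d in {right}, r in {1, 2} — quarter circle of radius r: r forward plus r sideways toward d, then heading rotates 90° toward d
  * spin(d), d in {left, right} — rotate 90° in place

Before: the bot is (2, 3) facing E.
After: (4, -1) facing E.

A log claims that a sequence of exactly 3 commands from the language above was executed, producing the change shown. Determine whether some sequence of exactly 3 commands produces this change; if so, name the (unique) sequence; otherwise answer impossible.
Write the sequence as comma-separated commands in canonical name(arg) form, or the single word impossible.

arc(right, 2), straight(2), spin(left)

key: still facing E at the end — net rotation zero over 3 steps
begin: (2, 3) facing E
1. arc(right, 2) → (4, 1) facing S
2. straight(2) → (4, -1) facing S
3. spin(left) → (4, -1) facing E
no other 3-command option fits: unique.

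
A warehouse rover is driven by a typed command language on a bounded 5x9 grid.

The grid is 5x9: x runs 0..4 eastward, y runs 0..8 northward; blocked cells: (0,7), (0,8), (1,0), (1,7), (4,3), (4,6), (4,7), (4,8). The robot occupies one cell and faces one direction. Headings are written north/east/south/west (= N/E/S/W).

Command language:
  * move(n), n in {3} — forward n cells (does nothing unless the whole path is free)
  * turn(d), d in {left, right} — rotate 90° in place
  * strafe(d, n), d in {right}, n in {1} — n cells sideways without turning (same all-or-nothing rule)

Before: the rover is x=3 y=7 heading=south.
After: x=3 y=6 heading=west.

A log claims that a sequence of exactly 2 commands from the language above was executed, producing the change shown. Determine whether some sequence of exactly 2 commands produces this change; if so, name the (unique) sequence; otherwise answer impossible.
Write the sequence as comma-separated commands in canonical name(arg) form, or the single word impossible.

impossible

checked all 2-command options: none fits.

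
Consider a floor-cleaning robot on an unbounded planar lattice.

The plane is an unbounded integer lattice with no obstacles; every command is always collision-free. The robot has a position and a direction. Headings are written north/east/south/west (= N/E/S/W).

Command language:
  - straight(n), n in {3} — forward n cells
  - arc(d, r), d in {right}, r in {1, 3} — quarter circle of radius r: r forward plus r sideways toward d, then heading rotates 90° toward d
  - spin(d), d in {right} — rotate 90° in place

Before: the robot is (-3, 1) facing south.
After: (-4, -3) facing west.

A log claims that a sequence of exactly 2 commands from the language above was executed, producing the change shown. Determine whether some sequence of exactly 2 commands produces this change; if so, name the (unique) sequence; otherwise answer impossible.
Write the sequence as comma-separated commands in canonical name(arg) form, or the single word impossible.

key: running arc(right, 1) before straight(3) would end elsewhere — order is forced
begin: (-3, 1) facing south
[1] after straight(3): (-3, -2) facing south
[2] after arc(right, 1): (-4, -3) facing west
no rival 2-sequence matches.

straight(3), arc(right, 1)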